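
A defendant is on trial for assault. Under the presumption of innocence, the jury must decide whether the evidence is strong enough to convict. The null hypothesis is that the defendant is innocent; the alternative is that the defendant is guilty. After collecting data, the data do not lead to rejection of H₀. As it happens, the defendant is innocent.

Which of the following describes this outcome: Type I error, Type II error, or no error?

The test retained a true H₀ — the decision matches the true state.

Neither — the decision is correct.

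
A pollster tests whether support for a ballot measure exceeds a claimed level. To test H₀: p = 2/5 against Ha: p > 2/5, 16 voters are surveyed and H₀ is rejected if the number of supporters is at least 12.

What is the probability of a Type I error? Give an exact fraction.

The Type I error probability is α = P(Y ≥ 12) computed under H₀, where Y ~ Binomial(16, 2/5).
Adding the binomial terms for j = 12 through 16 with p = 2/5 yields 149405696/30517578125.

149405696/30517578125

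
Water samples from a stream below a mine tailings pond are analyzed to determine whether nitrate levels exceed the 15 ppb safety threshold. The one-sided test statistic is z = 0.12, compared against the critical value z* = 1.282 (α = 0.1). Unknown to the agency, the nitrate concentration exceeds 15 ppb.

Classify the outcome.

The conventional null hypothesis is that the nitrate concentration is at or below 15 ppb (safe).
Since z = 0.12 ≤ z* = 1.282, H₀ is not rejected.
H₀ is false (actually the nitrate concentration exceeds 15 ppb).
Failing to reject a false H₀ is a Type II error.

Type II error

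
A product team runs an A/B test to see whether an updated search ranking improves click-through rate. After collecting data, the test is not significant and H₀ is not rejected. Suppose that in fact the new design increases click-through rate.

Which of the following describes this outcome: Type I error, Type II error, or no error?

The conventional null hypothesis here is that the new design has no effect on click-through rate.
H₀ was not rejected, but H₀ is actually false.
Failing to reject a false null hypothesis is a Type II error (false negative).

Type II error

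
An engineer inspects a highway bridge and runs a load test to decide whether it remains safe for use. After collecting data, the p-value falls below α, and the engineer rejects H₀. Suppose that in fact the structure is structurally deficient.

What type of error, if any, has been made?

The conventional null hypothesis here is that the structure meets the required load capacity (safe).
The test rejected a false H₀ — the decision matches the true state.

Neither — the decision is correct.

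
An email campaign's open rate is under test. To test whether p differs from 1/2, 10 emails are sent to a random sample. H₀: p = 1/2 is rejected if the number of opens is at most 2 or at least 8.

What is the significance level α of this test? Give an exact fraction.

The significance level is the null-hypothesis probability of the rejection region {≤2} ∪ {≥8}.
Each tail has probability (1 + 10 + 45)/1024; doubling gives α = 112/1024 = 7/64.

7/64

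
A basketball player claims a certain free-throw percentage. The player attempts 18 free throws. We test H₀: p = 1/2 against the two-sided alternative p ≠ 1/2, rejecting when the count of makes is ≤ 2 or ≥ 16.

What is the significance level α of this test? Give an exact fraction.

43/32768

α = P(S ≤ 2 or S ≥ 16 | p = 1/2), S ~ Binomial(18, 1/2).
The two tails are symmetric, so α = 2·(1 + 18 + 153)/2^18 = 344/262144 = 43/32768.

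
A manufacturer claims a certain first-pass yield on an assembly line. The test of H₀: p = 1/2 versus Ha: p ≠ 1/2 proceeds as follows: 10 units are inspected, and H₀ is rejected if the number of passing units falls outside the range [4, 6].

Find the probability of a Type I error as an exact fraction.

Under H₀, S ~ Binomial(10, 1/2); α is the probability of landing in either tail, P(S ≤ 3) + P(S ≥ 7).
By symmetry, α = 2·P(S ≤ 3) = 2·(1 + 10 + 45 + 120)/1024 = 352/1024 = 11/32.

11/32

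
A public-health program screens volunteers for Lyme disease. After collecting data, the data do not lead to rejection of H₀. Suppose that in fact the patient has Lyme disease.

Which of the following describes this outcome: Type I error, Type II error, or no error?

The conventional null hypothesis here is that the patient does not have Lyme disease.
H₀ was not rejected, but H₀ is actually false.
Failing to reject a false null hypothesis is a Type II error (false negative).

Type II error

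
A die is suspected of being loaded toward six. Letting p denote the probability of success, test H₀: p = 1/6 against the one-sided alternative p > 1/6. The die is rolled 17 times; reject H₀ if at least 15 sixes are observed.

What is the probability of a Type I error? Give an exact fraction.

581/2821109907456

α = P(reject H₀ | H₀ true) = P(Y ≥ 15 | p = 1/6), with Y ~ Binomial(17, 1/6).
Summing C(17,j)(1/6)^j(5/6)^{17−j} for j = 15,…,17 gives 581/2821109907456.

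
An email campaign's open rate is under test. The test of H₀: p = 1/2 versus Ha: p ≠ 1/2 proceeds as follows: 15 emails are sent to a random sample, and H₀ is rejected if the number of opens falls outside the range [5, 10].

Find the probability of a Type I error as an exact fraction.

Under H₀, K ~ Binomial(15, 1/2); α is the probability of landing in either tail, P(K ≤ 4) + P(K ≥ 11).
Each tail has probability (1 + 15 + 105 + 455 + 1365)/32768; doubling gives α = 3882/32768 = 1941/16384.

1941/16384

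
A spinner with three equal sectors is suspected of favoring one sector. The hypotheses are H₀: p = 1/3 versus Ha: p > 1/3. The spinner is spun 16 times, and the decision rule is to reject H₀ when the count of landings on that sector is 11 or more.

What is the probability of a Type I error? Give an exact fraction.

The Type I error probability is α = P(K ≥ 11) computed under H₀, where K ~ Binomial(16, 1/3).
Adding the binomial terms for j = 11 through 16 with p = 1/3 yields 19321/4782969.

19321/4782969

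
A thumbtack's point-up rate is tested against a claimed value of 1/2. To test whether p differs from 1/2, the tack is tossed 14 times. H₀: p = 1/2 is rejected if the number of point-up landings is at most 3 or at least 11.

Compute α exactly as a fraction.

α = P(X ≤ 3 or X ≥ 11 | p = 1/2), X ~ Binomial(14, 1/2).
The two tails are symmetric, so α = 2·(1 + 14 + 91 + 364)/2^14 = 940/16384 = 235/4096.

235/4096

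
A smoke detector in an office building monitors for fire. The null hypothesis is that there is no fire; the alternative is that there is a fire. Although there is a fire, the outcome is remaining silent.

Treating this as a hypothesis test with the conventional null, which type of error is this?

'Remaining silent' corresponds to failing to reject H₀.
H₀ was not rejected but H₀ is false — a Type II error (false negative).

Type II error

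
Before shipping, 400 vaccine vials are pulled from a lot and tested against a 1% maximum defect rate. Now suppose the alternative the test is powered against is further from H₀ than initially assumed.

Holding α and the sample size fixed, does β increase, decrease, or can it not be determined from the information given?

A larger true effect moves the Ha sampling distribution further from the H₀ critical value, making rejection more likely when Ha is true.

It decreases.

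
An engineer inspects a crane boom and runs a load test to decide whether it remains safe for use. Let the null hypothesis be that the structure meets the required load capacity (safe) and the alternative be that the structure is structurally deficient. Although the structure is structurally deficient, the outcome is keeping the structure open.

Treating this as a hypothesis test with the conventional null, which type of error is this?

'Keeping the structure open' corresponds to failing to reject H₀.
H₀ was not rejected but H₀ is false — a Type II error (false negative).

Type II error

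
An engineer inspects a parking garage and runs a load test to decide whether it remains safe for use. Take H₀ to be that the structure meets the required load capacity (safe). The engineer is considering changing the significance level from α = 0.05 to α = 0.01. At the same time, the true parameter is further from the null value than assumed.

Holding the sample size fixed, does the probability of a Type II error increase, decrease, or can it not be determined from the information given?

Cannot be determined from the information given.

The first change alone would make β increase; the second alone would make β decrease. Which effect dominates depends on the magnitudes, which are not given.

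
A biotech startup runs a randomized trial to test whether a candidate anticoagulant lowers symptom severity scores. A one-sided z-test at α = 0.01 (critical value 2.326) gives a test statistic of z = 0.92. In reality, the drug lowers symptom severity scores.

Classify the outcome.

Type II error

The conventional null hypothesis is that the drug has no effect on symptom severity scores.
Since z = 0.92 ≤ z* = 2.326, H₀ is not rejected.
H₀ is false (actually the drug lowers symptom severity scores).
Failing to reject a false H₀ is a Type II error.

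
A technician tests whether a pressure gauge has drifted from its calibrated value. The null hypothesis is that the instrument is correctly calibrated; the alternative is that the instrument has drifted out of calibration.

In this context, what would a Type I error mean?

A Type I error is rejecting H₀ when H₀ is true.
Here that means pulling the instrument for recalibration when actually the instrument is correctly calibrated.

A Type I error would mean concluding that the instrument has drifted out of calibration when in fact the instrument is correctly calibrated.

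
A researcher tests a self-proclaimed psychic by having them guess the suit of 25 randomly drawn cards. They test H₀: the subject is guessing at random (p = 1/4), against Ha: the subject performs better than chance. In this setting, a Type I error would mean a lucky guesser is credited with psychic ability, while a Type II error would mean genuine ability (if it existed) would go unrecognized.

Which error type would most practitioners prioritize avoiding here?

Type I error

The Type I consequence (a lucky guesser is credited with psychic ability) is more severe than the Type II consequence (genuine ability (if it existed) would go unrecognized).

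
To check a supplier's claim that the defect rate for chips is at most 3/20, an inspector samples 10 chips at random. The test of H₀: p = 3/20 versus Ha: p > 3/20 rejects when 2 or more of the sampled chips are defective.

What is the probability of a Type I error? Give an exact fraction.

4666369804641/10240000000000

Under H₀, S ~ Binomial(10, 3/20); the Type I error rate is P(S ≥ 2).
α = 1 − P(S ≤ 1) = 1 − 5573630195359/10240000000000 = 4666369804641/10240000000000.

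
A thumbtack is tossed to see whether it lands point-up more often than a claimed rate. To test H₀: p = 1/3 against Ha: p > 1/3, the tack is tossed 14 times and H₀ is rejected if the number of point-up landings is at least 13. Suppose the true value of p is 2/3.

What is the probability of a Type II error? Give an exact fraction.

4651897/4782969

β = P(fail to reject H₀ | Ha true) = P(S ≤ 12 | p = 2/3), S ~ Binomial(14, 2/3).
Summing C(14,j)·(2/3)^j·(1/3)^{14-j} for j = 0..12 gives 4651897/4782969.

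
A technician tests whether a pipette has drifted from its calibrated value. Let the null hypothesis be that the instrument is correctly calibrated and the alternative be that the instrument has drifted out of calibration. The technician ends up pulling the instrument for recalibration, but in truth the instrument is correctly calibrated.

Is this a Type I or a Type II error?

'Pulling the instrument for recalibration' corresponds to rejecting H₀.
H₀ was rejected but H₀ is true — a Type I error (false positive).

Type I error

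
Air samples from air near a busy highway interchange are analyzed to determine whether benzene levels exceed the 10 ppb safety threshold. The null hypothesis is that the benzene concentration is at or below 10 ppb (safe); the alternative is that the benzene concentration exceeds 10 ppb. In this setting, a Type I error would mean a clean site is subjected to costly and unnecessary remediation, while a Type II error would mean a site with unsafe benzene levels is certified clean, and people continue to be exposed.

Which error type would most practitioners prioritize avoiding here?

Type II error

The Type II consequence (a site with unsafe benzene levels is certified clean, and people continue to be exposed) is more severe than the Type I consequence (a clean site is subjected to costly and unnecessary remediation).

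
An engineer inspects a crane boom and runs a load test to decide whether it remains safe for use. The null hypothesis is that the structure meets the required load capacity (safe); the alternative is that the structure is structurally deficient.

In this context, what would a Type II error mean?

A Type II error is failing to reject H₀ when H₀ is false.
Here that means keeping the structure open when actually the structure is structurally deficient.

A Type II error would mean concluding that the structure meets the required load capacity (safe) (or at least failing to establish that the structure is structurally deficient) when in fact the structure is structurally deficient.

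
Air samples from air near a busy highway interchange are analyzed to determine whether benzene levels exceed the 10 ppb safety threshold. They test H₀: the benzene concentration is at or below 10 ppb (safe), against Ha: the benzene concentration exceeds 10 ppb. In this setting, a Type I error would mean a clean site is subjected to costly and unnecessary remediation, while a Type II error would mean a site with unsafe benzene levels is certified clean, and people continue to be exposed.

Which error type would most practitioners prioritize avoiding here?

The Type II consequence (a site with unsafe benzene levels is certified clean, and people continue to be exposed) is more severe than the Type I consequence (a clean site is subjected to costly and unnecessary remediation).

Type II error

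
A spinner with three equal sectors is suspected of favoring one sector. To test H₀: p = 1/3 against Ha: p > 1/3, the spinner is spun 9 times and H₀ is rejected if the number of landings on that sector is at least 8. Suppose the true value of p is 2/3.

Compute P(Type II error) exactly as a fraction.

A Type II error is failing to reject when Ha holds: with p = 2/3, β = P(S ≤ 7).
Equivalently, β = 1 − P(S ≥ 8) = 16867/19683.

16867/19683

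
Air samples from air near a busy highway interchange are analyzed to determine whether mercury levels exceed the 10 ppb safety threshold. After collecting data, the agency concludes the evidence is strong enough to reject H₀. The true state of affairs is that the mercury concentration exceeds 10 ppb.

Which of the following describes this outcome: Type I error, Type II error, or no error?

The conventional null hypothesis here is that the mercury concentration is at or below 10 ppb (safe).
The test rejected a false H₀ — the decision matches the true state.

No error (correct decision).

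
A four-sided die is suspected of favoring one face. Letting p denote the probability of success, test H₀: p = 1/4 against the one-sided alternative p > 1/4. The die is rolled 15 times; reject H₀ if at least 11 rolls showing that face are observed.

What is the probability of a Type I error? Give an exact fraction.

123841/1073741824

Under H₀, K ~ Binomial(15, 1/4), and α = P(K ≥ 11).
P(K ≥ 11) = Σ_{j=11}^{15} C(15,j)·(1/4)^j·(3/4)^{15-j} = 123841/1073741824.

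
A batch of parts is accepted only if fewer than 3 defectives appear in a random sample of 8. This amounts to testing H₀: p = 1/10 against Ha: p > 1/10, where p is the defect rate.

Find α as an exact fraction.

Under H₀, K ~ Binomial(8, 1/10); the Type I error rate is P(K ≥ 3).
Computing the lower-tail complement: 1 − 96190821/100000000 = 3809179/100000000.

3809179/100000000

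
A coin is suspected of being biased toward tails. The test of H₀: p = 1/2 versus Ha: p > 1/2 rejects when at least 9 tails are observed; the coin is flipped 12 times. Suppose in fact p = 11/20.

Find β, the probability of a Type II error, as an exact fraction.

709043757719553/819200000000000

A Type II error is failing to reject when Ha holds: with p = 11/20, β = P(X ≤ 8).
Equivalently, β = 1 − P(X ≥ 9) = 709043757719553/819200000000000.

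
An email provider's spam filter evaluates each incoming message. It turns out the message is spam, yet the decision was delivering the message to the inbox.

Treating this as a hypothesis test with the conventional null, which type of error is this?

The null hypothesis here is that the message is legitimate (not spam).
'Delivering the message to the inbox' corresponds to failing to reject H₀.
H₀ was not rejected but H₀ is false — a Type II error (false negative).

Type II error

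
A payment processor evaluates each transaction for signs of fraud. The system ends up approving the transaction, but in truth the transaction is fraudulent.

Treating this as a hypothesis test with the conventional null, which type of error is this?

Type II error

The null hypothesis here is that the transaction is legitimate.
'Approving the transaction' corresponds to failing to reject H₀.
H₀ was not rejected but H₀ is false — a Type II error (false negative).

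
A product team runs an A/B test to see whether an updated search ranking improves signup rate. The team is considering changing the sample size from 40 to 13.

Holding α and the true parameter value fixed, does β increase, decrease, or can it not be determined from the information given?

It increases.

Reducing n widens both sampling distributions, so the test has less ability to distinguish Ha from H₀.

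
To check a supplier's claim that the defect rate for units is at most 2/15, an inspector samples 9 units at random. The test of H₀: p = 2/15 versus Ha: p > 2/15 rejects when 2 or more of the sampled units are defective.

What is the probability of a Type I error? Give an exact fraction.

13155707024/38443359375

α = P(reject H₀ | H₀ true) = P(Y ≥ 2 | p = 2/15), Y ~ Binomial(9, 2/15).
α = 1 − P(Y ≤ 1) = 1 − 25287652351/38443359375 = 13155707024/38443359375.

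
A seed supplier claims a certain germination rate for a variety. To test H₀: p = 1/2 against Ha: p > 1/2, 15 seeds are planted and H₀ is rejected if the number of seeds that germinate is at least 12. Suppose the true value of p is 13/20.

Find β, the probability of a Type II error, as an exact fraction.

β = P(fail to reject H₀ | Ha true) = P(X ≤ 11 | p = 13/20), X ~ Binomial(15, 13/20).
Adding the binomial probabilities P(X=0)+…+P(X=11) at p = 13/20 gives 6777270377107586237/8192000000000000000.

6777270377107586237/8192000000000000000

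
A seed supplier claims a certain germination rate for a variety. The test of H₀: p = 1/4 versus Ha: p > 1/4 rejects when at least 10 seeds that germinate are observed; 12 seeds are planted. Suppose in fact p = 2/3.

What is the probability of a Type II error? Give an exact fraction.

β = P(fail to reject H₀ | Ha true) = P(X ≤ 9 | p = 2/3), X ~ Binomial(12, 2/3).
Equivalently, β = 1 − P(X ≥ 10) = 435185/531441.

435185/531441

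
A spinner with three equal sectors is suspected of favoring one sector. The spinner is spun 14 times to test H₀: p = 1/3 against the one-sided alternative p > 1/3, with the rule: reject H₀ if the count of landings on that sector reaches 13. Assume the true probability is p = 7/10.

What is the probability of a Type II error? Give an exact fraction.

95252438490057/100000000000000

A Type II error is failing to reject when Ha holds: with p = 7/10, β = P(Y ≤ 12).
Summing C(14,j)·(7/10)^j·(3/10)^{14-j} for j = 0..12 gives 95252438490057/100000000000000.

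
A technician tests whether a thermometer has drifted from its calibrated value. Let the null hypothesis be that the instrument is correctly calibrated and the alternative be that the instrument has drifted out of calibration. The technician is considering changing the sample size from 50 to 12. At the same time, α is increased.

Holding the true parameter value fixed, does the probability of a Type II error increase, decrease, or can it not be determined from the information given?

The first change alone would make β increase; the second alone would make β decrease. Which effect dominates depends on the magnitudes, which are not given.

Cannot be determined from the information given.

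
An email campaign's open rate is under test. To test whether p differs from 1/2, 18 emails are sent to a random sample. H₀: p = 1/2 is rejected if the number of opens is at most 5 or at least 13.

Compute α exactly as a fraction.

1577/16384

The significance level is the null-hypothesis probability of the rejection region {≤5} ∪ {≥13}.
The two tails are symmetric, so α = 2·(1 + 18 + 153 + 816 + 3060 + 8568)/2^18 = 25232/262144 = 1577/16384.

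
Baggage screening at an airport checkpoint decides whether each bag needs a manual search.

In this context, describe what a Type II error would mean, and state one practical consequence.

With the conventional null hypothesis that the bag contains no prohibited items:
A Type II error is failing to reject H₀ when H₀ is false.
Here that means letting the bag through when actually the bag contains a prohibited item.

A Type II error would mean concluding that the bag contains no prohibited items (or at least failing to establish that the bag contains a prohibited item) when in fact the bag contains a prohibited item. Consequence: a prohibited item passes through security undetected.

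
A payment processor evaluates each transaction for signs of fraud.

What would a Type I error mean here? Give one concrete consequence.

With the conventional null hypothesis that the transaction is legitimate:
A Type I error is rejecting H₀ when H₀ is true.
Here that means blocking the transaction and freezing the card when actually the transaction is legitimate.

A Type I error would mean concluding that the transaction is fraudulent when in fact the transaction is legitimate. Consequence: a legitimate purchase is declined and the customer's card is frozen.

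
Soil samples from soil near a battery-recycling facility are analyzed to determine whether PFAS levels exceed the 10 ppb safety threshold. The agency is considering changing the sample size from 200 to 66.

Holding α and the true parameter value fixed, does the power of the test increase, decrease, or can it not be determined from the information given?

It decreases.

Reducing n widens both sampling distributions, so the test has less ability to distinguish Ha from H₀.
Since power = 1 − β and β increases, power decreases.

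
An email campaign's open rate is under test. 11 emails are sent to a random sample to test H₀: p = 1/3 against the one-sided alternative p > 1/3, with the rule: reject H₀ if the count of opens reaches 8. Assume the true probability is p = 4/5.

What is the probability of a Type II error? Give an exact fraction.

12589/78125

Under the alternative p = 4/5, K ~ Binomial(11, 4/5); β is the probability the test does not reject, P(K < 8).
Equivalently, β = 1 − P(K ≥ 8) = 12589/78125.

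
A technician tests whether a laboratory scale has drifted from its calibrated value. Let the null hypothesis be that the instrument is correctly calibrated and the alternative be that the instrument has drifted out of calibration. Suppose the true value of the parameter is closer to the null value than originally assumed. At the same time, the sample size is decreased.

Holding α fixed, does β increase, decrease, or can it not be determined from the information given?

It increases.

A smaller departure from H₀ means the test statistic under Ha is distributed closer to where it would be under H₀; rejection becomes less likely. With less data the test statistic is noisier; under Ha, more outcomes land inside the acceptance region. Both changes push β in the same direction.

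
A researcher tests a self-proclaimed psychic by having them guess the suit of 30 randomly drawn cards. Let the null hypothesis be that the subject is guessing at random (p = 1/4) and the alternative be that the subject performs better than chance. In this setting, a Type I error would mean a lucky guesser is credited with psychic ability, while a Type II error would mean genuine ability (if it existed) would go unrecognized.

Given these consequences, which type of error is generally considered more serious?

The Type I consequence (a lucky guesser is credited with psychic ability) is more severe than the Type II consequence (genuine ability (if it existed) would go unrecognized).

Type I error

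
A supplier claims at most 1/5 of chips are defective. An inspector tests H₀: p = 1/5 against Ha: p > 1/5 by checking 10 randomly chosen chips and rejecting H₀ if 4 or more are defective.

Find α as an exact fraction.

1180409/9765625

Under H₀, X ~ Binomial(10, 1/5); the Type I error rate is P(X ≥ 4).
α = 1 − P(X ≤ 3) = 1 − 8585216/9765625 = 1180409/9765625.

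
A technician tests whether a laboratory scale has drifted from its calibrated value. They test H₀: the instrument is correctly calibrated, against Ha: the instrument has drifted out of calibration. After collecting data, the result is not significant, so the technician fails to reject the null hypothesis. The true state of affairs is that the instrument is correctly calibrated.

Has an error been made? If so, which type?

The test retained a true H₀ — the decision matches the true state.

Neither — the decision is correct.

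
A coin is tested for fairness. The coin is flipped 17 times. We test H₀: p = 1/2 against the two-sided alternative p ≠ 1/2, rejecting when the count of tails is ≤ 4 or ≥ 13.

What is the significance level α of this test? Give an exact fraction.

1607/32768

Under H₀, Y ~ Binomial(17, 1/2); α is the probability of landing in either tail, P(Y ≤ 4) + P(Y ≥ 13).
By symmetry, α = 2·P(Y ≤ 4) = 2·(1 + 17 + 136 + 680 + 2380)/131072 = 6428/131072 = 1607/32768.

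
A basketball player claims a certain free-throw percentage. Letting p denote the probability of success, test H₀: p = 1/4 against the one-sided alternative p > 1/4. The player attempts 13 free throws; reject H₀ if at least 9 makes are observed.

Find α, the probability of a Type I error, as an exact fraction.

Under H₀, K ~ Binomial(13, 1/4), and α = P(K ≥ 9).
Adding the binomial terms for j = 9 through 13 with p = 1/4 yields 66379/67108864.

66379/67108864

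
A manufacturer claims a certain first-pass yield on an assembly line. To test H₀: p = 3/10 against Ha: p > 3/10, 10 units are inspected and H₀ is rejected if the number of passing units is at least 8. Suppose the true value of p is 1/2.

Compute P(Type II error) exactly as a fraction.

121/128

β = P(fail to reject H₀ | Ha true) = P(S ≤ 7 | p = 1/2), S ~ Binomial(10, 1/2).
Summing C(10,j)·(1/2)^j·(1/2)^{10-j} for j = 0..7 gives 121/128.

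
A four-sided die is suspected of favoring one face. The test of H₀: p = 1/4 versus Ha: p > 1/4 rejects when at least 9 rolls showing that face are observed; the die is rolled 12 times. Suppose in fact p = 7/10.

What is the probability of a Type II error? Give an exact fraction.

101496845313/200000000000

Under the alternative p = 7/10, K ~ Binomial(12, 7/10); β is the probability the test does not reject, P(K < 9).
Summing C(12,j)·(7/10)^j·(3/10)^{12-j} for j = 0..8 gives 101496845313/200000000000.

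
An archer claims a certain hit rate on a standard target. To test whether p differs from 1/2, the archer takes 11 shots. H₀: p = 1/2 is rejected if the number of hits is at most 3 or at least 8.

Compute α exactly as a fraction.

29/128

α = P(S ≤ 3 or S ≥ 8 | p = 1/2), S ~ Binomial(11, 1/2).
Each tail has probability (1 + 11 + 55 + 165)/2048; doubling gives α = 464/2048 = 29/128.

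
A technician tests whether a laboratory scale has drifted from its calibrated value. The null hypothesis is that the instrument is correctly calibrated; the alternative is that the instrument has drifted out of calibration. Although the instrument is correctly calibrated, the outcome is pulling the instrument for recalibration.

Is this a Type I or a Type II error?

'Pulling the instrument for recalibration' corresponds to rejecting H₀.
H₀ was rejected but H₀ is true — a Type I error (false positive).

Type I error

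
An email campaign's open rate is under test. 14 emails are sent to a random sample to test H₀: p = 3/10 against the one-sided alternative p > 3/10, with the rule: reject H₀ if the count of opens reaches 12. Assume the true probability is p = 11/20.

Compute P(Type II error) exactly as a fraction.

805268516435735481/819200000000000000

β = P(fail to reject H₀ | Ha true) = P(S ≤ 11 | p = 11/20), S ~ Binomial(14, 11/20).
Summing C(14,j)·(11/20)^j·(9/20)^{14-j} for j = 0..11 gives 805268516435735481/819200000000000000.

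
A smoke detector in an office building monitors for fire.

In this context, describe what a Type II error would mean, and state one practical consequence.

A Type II error would mean concluding that there is no fire (or at least failing to establish that there is a fire) when in fact there is a fire. Consequence: a real fire goes undetected.

With the conventional null hypothesis that there is no fire:
A Type II error is failing to reject H₀ when H₀ is false.
Here that means remaining silent when actually there is a fire.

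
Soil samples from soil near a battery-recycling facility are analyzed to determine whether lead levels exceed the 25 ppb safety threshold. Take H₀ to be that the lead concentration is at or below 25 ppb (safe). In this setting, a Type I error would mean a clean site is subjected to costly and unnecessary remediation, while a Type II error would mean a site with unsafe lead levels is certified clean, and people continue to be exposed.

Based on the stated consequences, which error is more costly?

Type II error

The Type II consequence (a site with unsafe lead levels is certified clean, and people continue to be exposed) is more severe than the Type I consequence (a clean site is subjected to costly and unnecessary remediation).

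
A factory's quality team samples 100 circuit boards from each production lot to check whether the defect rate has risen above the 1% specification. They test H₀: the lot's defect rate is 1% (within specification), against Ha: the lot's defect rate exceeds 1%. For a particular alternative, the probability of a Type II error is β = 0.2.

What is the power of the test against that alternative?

Power = 1 − β = 1 − 0.2 = 0.8.

0.8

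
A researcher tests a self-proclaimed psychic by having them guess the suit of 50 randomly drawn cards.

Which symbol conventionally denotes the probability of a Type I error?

α

P(Type I error) = P(reject H₀ | H₀ true) = α, the significance level.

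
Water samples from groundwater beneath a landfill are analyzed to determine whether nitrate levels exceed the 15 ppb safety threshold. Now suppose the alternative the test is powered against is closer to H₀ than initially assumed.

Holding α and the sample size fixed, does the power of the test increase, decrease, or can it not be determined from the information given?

It decreases.

A smaller departure from H₀ means the test statistic under Ha is distributed closer to where it would be under H₀; rejection becomes less likely.
Since power = 1 − β and β increases, power decreases.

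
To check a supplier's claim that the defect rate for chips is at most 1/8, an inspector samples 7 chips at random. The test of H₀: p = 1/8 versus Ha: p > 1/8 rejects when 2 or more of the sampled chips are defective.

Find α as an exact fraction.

α = P(reject H₀ | H₀ true) = P(X ≥ 2 | p = 1/8), X ~ Binomial(7, 1/8).
Computing the lower-tail complement: 1 − 823543/1048576 = 225033/1048576.

225033/1048576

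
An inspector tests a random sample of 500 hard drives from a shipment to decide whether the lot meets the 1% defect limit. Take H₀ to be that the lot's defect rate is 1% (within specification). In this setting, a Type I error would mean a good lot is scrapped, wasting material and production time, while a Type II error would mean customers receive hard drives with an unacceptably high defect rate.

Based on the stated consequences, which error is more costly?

Type II error

The Type II consequence (customers receive hard drives with an unacceptably high defect rate) is more severe than the Type I consequence (a good lot is scrapped, wasting material and production time).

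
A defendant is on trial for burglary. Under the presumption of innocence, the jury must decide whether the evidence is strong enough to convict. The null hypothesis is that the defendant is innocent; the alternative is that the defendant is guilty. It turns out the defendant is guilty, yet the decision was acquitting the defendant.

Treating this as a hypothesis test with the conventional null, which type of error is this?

'Acquitting the defendant' corresponds to failing to reject H₀.
H₀ was not rejected but H₀ is false — a Type II error (false negative).

Type II error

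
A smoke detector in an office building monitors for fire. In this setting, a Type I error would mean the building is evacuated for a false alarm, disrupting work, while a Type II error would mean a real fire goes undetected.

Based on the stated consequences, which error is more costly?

Type II error

The Type II consequence (a real fire goes undetected) is more severe than the Type I consequence (the building is evacuated for a false alarm, disrupting work).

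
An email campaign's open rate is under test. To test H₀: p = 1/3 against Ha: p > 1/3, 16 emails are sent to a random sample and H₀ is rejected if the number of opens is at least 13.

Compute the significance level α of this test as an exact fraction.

α = P(reject H₀ | H₀ true) = P(S ≥ 13 | p = 1/3), with S ~ Binomial(16, 1/3).
P(S ≥ 13) = Σ_{j=13}^{16} C(16,j)·(1/3)^j·(2/3)^{16-j} = 4993/43046721.

4993/43046721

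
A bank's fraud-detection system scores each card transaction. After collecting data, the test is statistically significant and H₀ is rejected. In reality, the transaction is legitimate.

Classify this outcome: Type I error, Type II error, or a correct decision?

The conventional null hypothesis here is that the transaction is legitimate.
H₀ was rejected, but H₀ is actually true.
Rejecting a true null hypothesis is a Type I error (false positive).

Type I error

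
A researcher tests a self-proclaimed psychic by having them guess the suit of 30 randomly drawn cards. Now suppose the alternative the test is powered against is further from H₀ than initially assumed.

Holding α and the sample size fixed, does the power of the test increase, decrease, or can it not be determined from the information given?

A larger true effect moves the Ha sampling distribution further from the H₀ critical value, making rejection more likely when Ha is true.
Since power = 1 − β and β decreases, power increases.

It increases.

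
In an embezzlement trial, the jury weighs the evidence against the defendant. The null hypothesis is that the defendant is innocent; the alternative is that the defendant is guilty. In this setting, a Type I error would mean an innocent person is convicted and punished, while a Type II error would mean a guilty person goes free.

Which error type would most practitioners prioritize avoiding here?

Type I error

The Type I consequence (an innocent person is convicted and punished) is more severe than the Type II consequence (a guilty person goes free).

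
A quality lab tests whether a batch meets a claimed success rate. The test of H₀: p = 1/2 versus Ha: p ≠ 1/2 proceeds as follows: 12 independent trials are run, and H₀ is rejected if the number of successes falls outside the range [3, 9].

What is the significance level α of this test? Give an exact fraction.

Under H₀, K ~ Binomial(12, 1/2); α is the probability of landing in either tail, P(K ≤ 2) + P(K ≥ 10).
By symmetry, α = 2·P(K ≤ 2) = 2·(1 + 12 + 66)/4096 = 158/4096 = 79/2048.

79/2048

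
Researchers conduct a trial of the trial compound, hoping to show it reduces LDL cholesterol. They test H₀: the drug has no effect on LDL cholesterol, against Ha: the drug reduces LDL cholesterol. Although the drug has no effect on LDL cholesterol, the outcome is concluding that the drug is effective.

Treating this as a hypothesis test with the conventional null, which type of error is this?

Type I error

'Concluding that the drug is effective' corresponds to rejecting H₀.
H₀ was rejected but H₀ is true — a Type I error (false positive).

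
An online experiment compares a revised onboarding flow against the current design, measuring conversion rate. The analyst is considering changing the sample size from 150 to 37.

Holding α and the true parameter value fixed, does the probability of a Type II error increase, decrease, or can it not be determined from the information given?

With less data the test statistic is noisier; under Ha, more outcomes land inside the acceptance region.

It increases.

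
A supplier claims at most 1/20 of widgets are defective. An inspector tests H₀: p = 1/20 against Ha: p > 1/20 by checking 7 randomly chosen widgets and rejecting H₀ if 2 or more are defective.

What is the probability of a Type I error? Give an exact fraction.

28403547/640000000

Under H₀, X ~ Binomial(7, 1/20); the Type I error rate is P(X ≥ 2).
Computing the lower-tail complement: 1 − 611596453/640000000 = 28403547/640000000.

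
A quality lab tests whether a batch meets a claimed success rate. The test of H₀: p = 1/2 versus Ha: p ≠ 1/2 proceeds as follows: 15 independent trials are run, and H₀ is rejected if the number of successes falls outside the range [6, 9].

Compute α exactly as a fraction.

α = P(S ≤ 5 or S ≥ 10 | p = 1/2), S ~ Binomial(15, 1/2).
By symmetry, α = 2·P(S ≤ 5) = 2·(1 + 15 + 105 + 455 + 1365 + 3003)/32768 = 9888/32768 = 309/1024.

309/1024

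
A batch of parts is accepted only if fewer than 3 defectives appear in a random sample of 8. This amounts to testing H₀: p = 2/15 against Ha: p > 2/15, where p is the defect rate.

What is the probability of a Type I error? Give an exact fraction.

67527008/854296875

Under H₀, K ~ Binomial(8, 2/15); the Type I error rate is P(K ≥ 3).
Computing the lower-tail complement: 1 − 786769867/854296875 = 67527008/854296875.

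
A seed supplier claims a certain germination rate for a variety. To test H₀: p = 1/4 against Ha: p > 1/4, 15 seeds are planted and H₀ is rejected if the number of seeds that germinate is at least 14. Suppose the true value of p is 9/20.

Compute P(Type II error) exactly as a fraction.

A Type II error is failing to reject when Ha holds: with p = 9/20, β = P(X ≤ 13).
Summing C(15,j)·(9/20)^j·(11/20)^{15-j} for j = 0..13 gives 16382009719056418393/16384000000000000000.

16382009719056418393/16384000000000000000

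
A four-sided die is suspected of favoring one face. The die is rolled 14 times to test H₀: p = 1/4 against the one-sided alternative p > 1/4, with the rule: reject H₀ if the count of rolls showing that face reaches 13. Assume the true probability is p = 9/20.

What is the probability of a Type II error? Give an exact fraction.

1637985675869982373/1638400000000000000

β = P(fail to reject H₀ | Ha true) = P(Y ≤ 12 | p = 9/20), Y ~ Binomial(14, 9/20).
Equivalently, β = 1 − P(Y ≥ 13) = 1637985675869982373/1638400000000000000.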